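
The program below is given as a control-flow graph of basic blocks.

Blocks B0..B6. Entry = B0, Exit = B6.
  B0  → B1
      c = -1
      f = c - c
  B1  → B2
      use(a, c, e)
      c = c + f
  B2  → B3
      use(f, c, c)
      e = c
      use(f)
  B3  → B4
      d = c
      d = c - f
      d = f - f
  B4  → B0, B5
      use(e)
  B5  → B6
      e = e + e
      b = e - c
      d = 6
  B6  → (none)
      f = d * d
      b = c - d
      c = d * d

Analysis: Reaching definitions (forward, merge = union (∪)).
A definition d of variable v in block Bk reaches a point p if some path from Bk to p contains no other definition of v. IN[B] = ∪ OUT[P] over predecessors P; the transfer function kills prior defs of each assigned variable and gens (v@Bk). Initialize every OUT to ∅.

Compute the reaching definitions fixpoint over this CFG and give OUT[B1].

Answer: {c@B1, d@B3, e@B2, f@B0}

Trace:
Converged values:
  B0: | IN={c@B1, d@B3, e@B2, f@B0} | OUT={c@B0, d@B3, e@B2, f@B0}
  B1: | IN={c@B0, d@B3, e@B2, f@B0} | OUT={c@B1, d@B3, e@B2, f@B0}
  B2: | IN={c@B1, d@B3, e@B2, f@B0} | OUT={c@B1, d@B3, e@B2, f@B0}
  B3: | IN={c@B1, d@B3, e@B2, f@B0} | OUT={c@B1, d@B3, e@B2, f@B0}
  B4: | IN={c@B1, d@B3, e@B2, f@B0} | OUT={c@B1, d@B3, e@B2, f@B0}
  B5: | IN={c@B1, d@B3, e@B2, f@B0} | OUT={b@B5, c@B1, d@B5, e@B5, f@B0}
  B6: | IN={b@B5, c@B1, d@B5, e@B5, f@B0} | OUT={b@B6, c@B6, d@B5, e@B5, f@B6}

Merge at B1: IN[B1] = OUT[B0] = {c@B0, d@B3, e@B2, f@B0}
Applying B1's transfer function to that IN value gives OUT[B1] (row B1 above).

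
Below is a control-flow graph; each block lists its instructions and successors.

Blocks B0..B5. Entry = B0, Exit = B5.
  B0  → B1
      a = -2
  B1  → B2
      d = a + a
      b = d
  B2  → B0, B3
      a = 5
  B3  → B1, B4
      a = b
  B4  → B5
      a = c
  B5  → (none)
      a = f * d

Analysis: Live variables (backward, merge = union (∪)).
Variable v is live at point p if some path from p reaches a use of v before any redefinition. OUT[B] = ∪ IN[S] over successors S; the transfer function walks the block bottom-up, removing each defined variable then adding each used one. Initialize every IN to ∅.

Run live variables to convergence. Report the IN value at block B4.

Answer: {c, d, f}

Trace:
Converged values:
  B0:   IN={c, f}   OUT={a, c, f}
  B1:   IN={a, c, f}   OUT={b, c, d, f}
  B2:   IN={b, c, d, f}   OUT={b, c, d, f}
  B3:   IN={b, c, d, f}   OUT={a, c, d, f}
  B4:   IN={c, d, f}   OUT={d, f}
  B5:   IN={d, f}   OUT={}

Merge at B4: OUT[B4] = IN[B5] = {d, f}
Applying B4's transfer function to that OUT value gives IN[B4] (row B4 above).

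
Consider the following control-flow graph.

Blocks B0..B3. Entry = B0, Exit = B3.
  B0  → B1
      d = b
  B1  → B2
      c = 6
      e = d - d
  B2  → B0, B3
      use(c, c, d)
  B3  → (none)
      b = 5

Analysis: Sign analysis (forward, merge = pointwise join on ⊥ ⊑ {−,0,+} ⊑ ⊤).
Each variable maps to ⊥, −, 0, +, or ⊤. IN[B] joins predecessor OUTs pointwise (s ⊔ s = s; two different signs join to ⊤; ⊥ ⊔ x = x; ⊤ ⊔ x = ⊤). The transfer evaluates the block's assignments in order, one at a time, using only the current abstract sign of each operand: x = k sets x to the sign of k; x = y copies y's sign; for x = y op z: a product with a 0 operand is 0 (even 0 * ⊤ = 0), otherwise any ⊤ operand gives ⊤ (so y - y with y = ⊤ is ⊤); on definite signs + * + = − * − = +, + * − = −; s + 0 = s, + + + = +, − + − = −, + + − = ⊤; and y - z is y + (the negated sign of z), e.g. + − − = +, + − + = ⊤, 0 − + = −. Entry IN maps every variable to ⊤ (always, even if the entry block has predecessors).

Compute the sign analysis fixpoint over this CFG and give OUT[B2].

Converged values:
  B0:  IN=(all ⊤)  OUT=(all ⊤)
  B1:  IN=(all ⊤)  OUT={c:+; rest ⊤}
  B2:  IN={c:+; rest ⊤}  OUT={c:+; rest ⊤}
  B3:  IN={c:+; rest ⊤}  OUT={b:+, c:+; rest ⊤}

Merge at B2: IN[B2] = OUT[B1] = {a: ⊤, b: ⊤, c: +, d: ⊤, e: ⊤, f: ⊤}
Applying B2's transfer function to that IN value gives OUT[B2] (row B2 above).

Answer: {a: ⊤, b: ⊤, c: +, d: ⊤, e: ⊤, f: ⊤}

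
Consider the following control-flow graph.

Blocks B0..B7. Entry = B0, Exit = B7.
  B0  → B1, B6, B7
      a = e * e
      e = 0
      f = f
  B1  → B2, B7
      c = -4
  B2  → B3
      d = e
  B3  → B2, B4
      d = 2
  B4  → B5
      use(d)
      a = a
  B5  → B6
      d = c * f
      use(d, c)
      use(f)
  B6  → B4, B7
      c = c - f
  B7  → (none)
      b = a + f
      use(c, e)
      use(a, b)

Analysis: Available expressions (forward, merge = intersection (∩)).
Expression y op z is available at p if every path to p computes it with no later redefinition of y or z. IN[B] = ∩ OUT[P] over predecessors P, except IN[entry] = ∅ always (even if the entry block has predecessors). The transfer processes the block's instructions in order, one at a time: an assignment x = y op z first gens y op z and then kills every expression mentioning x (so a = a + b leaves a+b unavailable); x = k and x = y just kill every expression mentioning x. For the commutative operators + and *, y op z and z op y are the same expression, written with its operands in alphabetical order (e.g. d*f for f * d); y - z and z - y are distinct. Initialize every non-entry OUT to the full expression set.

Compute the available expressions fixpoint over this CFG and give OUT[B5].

Answer: {c*f}

Derivation:
Per-block solution:
  B0: | IN={} | OUT={}
  B1: | IN={} | OUT={}
  B2: | IN={} | OUT={}
  B3: | IN={} | OUT={}
  B4: | IN={} | OUT={}
  B5: | IN={} | OUT={c*f}
  B6: | IN={} | OUT={}
  B7: | IN={} | OUT={a+f}

Merge at B5: IN[B5] = OUT[B4] = {}
Applying B5's transfer function to that IN value gives OUT[B5] (row B5 above).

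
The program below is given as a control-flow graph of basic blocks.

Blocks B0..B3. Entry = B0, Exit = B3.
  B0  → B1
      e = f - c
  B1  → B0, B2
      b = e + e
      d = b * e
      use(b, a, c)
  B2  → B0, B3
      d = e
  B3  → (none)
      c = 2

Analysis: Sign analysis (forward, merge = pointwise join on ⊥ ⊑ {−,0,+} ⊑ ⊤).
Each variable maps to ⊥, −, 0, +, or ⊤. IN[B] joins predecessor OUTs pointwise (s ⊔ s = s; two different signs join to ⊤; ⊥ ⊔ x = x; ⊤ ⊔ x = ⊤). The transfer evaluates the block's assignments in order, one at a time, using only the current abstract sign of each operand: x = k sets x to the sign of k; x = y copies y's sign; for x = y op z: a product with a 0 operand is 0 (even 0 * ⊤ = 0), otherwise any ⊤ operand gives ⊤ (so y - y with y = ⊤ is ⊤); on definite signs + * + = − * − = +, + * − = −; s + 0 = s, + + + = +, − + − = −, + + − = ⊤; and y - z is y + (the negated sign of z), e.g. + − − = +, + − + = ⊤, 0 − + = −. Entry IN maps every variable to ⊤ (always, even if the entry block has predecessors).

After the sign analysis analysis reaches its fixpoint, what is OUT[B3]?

Converged values:
  B0:  IN=(all ⊤)  OUT=(all ⊤)
  B1:  IN=(all ⊤)  OUT=(all ⊤)
  B2:  IN=(all ⊤)  OUT=(all ⊤)
  B3:  IN=(all ⊤)  OUT={c:+; rest ⊤}

Merge at B3: IN[B3] = OUT[B2] = {a: ⊤, b: ⊤, c: ⊤, d: ⊤, e: ⊤, f: ⊤}
Applying B3's transfer function to that IN value gives OUT[B3] (row B3 above).

Answer: {a: ⊤, b: ⊤, c: +, d: ⊤, e: ⊤, f: ⊤}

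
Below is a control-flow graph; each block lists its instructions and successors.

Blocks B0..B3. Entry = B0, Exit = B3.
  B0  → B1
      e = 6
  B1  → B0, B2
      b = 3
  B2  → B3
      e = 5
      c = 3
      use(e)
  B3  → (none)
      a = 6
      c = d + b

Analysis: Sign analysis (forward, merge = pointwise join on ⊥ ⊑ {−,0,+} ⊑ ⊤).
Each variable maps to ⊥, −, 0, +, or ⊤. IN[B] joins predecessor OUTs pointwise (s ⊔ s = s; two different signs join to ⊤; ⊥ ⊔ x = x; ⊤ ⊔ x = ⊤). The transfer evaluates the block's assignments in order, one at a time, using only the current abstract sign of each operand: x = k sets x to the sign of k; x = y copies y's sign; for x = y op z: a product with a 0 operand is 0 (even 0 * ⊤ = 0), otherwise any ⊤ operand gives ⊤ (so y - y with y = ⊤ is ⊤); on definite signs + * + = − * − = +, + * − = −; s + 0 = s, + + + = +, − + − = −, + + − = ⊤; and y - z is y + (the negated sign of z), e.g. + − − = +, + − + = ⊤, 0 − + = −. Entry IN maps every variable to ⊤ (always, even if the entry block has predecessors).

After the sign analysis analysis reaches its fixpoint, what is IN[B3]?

Converged values:
  B0: | IN=(all ⊤) | OUT={e:+; rest ⊤}
  B1: | IN={e:+; rest ⊤} | OUT={b:+, e:+; rest ⊤}
  B2: | IN={b:+, e:+; rest ⊤} | OUT={b:+, c:+, e:+; rest ⊤}
  B3: | IN={b:+, c:+, e:+; rest ⊤} | OUT={a:+, b:+, e:+; rest ⊤}

Merge at B3: IN[B3] = OUT[B2] = {a: ⊤, b: +, c: +, d: ⊤, e: +, f: ⊤}

Answer: {a: ⊤, b: +, c: +, d: ⊤, e: +, f: ⊤}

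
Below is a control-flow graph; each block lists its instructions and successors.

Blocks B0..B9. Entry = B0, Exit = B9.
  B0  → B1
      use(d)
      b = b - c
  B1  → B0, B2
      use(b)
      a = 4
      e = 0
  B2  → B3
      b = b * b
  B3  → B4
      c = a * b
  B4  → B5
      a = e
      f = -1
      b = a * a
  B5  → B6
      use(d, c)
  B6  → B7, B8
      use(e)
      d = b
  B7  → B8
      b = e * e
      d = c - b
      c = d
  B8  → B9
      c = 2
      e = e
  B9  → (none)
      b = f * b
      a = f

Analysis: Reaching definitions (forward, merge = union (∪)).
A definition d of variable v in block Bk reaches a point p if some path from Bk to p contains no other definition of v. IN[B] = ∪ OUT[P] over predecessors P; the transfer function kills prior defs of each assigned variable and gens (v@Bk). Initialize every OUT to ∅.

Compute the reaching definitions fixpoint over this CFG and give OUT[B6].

Per-block solution:
  B0:   IN={a@B1, b@B0, e@B1}   OUT={a@B1, b@B0, e@B1}
  B1:   IN={a@B1, b@B0, e@B1}   OUT={a@B1, b@B0, e@B1}
  B2:   IN={a@B1, b@B0, e@B1}   OUT={a@B1, b@B2, e@B1}
  B3:   IN={a@B1, b@B2, e@B1}   OUT={a@B1, b@B2, c@B3, e@B1}
  B4:   IN={a@B1, b@B2, c@B3, e@B1}   OUT={a@B4, b@B4, c@B3, e@B1, f@B4}
  B5:   IN={a@B4, b@B4, c@B3, e@B1, f@B4}   OUT={a@B4, b@B4, c@B3, e@B1, f@B4}
  B6:   IN={a@B4, b@B4, c@B3, e@B1, f@B4}   OUT={a@B4, b@B4, c@B3, d@B6, e@B1, f@B4}
  B7:   IN={a@B4, b@B4, c@B3, d@B6, e@B1, f@B4}   OUT={a@B4, b@B7, c@B7, d@B7, e@B1, f@B4}
  B8:   IN={a@B4, b@B4, b@B7, c@B3, c@B7, d@B6, d@B7, e@B1, f@B4}   OUT={a@B4, b@B4, b@B7, c@B8, d@B6, d@B7, e@B8, f@B4}
  B9:   IN={a@B4, b@B4, b@B7, c@B8, d@B6, d@B7, e@B8, f@B4}   OUT={a@B9, b@B9, c@B8, d@B6, d@B7, e@B8, f@B4}

Merge at B6: IN[B6] = OUT[B5] = {a@B4, b@B4, c@B3, e@B1, f@B4}
Applying B6's transfer function to that IN value gives OUT[B6] (row B6 above).

Answer: {a@B4, b@B4, c@B3, d@B6, e@B1, f@B4}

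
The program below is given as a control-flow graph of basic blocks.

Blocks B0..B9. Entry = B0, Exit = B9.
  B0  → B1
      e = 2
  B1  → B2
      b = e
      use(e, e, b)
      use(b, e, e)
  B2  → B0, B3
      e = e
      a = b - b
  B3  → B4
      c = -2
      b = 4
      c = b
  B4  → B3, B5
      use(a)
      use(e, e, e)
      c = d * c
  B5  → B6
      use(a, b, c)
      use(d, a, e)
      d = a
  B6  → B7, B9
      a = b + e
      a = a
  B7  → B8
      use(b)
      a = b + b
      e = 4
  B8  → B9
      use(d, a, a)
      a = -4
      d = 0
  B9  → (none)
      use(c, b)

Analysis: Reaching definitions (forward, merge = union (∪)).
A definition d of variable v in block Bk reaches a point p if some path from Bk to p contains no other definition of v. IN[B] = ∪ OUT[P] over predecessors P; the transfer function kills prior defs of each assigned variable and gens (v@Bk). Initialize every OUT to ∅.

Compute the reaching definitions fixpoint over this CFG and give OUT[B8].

Per-block solution:
  B0: | IN={a@B2, b@B1, e@B2} | OUT={a@B2, b@B1, e@B0}
  B1: | IN={a@B2, b@B1, e@B0} | OUT={a@B2, b@B1, e@B0}
  B2: | IN={a@B2, b@B1, e@B0} | OUT={a@B2, b@B1, e@B2}
  B3: | IN={a@B2, b@B1, b@B3, c@B4, e@B2} | OUT={a@B2, b@B3, c@B3, e@B2}
  B4: | IN={a@B2, b@B3, c@B3, e@B2} | OUT={a@B2, b@B3, c@B4, e@B2}
  B5: | IN={a@B2, b@B3, c@B4, e@B2} | OUT={a@B2, b@B3, c@B4, d@B5, e@B2}
  B6: | IN={a@B2, b@B3, c@B4, d@B5, e@B2} | OUT={a@B6, b@B3, c@B4, d@B5, e@B2}
  B7: | IN={a@B6, b@B3, c@B4, d@B5, e@B2} | OUT={a@B7, b@B3, c@B4, d@B5, e@B7}
  B8: | IN={a@B7, b@B3, c@B4, d@B5, e@B7} | OUT={a@B8, b@B3, c@B4, d@B8, e@B7}
  B9: | IN={a@B6, a@B8, b@B3, c@B4, d@B5, d@B8, e@B2, e@B7} | OUT={a@B6, a@B8, b@B3, c@B4, d@B5, d@B8, e@B2, e@B7}

Merge at B8: IN[B8] = OUT[B7] = {a@B7, b@B3, c@B4, d@B5, e@B7}
Applying B8's transfer function to that IN value gives OUT[B8] (row B8 above).

Answer: {a@B8, b@B3, c@B4, d@B8, e@B7}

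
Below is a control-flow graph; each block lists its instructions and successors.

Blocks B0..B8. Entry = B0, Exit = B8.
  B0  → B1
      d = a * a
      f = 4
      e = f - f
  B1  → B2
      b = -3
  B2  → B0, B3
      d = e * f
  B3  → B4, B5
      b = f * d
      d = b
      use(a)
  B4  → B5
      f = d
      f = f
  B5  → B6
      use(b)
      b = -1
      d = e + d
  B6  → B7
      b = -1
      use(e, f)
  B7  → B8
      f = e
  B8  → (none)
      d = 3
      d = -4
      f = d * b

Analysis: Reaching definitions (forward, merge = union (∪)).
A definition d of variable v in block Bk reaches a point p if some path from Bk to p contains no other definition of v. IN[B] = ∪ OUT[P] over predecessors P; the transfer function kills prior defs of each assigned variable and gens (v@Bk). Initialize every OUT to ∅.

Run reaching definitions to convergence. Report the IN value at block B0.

Converged values:
  B0:   IN={b@B1, d@B2, e@B0, f@B0}   OUT={b@B1, d@B0, e@B0, f@B0}
  B1:   IN={b@B1, d@B0, e@B0, f@B0}   OUT={b@B1, d@B0, e@B0, f@B0}
  B2:   IN={b@B1, d@B0, e@B0, f@B0}   OUT={b@B1, d@B2, e@B0, f@B0}
  B3:   IN={b@B1, d@B2, e@B0, f@B0}   OUT={b@B3, d@B3, e@B0, f@B0}
  B4:   IN={b@B3, d@B3, e@B0, f@B0}   OUT={b@B3, d@B3, e@B0, f@B4}
  B5:   IN={b@B3, d@B3, e@B0, f@B0, f@B4}   OUT={b@B5, d@B5, e@B0, f@B0, f@B4}
  B6:   IN={b@B5, d@B5, e@B0, f@B0, f@B4}   OUT={b@B6, d@B5, e@B0, f@B0, f@B4}
  B7:   IN={b@B6, d@B5, e@B0, f@B0, f@B4}   OUT={b@B6, d@B5, e@B0, f@B7}
  B8:   IN={b@B6, d@B5, e@B0, f@B7}   OUT={b@B6, d@B8, e@B0, f@B8}

Merge at B0 (entry node, so the boundary value {} is joined with the incoming edge(s)): IN[B0] = {} ⊔ OUT[B2] = {b@B1, d@B2, e@B0, f@B0}

Answer: {b@B1, d@B2, e@B0, f@B0}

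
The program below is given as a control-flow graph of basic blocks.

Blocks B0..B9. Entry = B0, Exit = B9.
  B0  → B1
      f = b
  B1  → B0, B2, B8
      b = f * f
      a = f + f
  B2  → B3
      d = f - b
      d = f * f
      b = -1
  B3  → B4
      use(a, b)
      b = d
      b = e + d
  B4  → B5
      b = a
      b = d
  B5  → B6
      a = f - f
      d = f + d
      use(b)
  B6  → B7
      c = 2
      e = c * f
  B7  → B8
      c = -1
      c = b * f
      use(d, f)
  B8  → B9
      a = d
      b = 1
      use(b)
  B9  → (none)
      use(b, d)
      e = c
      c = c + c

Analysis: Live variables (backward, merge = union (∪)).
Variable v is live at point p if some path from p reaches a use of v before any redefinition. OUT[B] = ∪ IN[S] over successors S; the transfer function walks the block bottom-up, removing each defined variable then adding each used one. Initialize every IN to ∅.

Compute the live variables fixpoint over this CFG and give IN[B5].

Converged values:
  B0:   IN={b, c, d, e}   OUT={c, d, e, f}
  B1:   IN={c, d, e, f}   OUT={a, b, c, d, e, f}
  B2:   IN={a, b, e, f}   OUT={a, b, d, e, f}
  B3:   IN={a, b, d, e, f}   OUT={a, d, f}
  B4:   IN={a, d, f}   OUT={b, d, f}
  B5:   IN={b, d, f}   OUT={b, d, f}
  B6:   IN={b, d, f}   OUT={b, d, f}
  B7:   IN={b, d, f}   OUT={c, d}
  B8:   IN={c, d}   OUT={b, c, d}
  B9:   IN={b, c, d}   OUT={}

Merge at B5: OUT[B5] = IN[B6] = {b, d, f}
Applying B5's transfer function to that OUT value gives IN[B5] (row B5 above).

Answer: {b, d, f}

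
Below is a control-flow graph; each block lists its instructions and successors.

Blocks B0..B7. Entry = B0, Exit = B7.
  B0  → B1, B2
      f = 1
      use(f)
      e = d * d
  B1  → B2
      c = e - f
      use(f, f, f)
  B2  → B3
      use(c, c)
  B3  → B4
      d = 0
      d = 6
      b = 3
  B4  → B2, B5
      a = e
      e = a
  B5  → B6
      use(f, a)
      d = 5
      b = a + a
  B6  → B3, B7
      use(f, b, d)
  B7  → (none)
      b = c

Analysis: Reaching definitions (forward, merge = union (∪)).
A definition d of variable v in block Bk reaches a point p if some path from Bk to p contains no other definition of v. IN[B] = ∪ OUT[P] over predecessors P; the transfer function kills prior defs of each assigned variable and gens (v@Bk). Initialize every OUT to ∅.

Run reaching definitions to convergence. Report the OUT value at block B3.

Fixpoint table:
  B0:  IN={}  OUT={e@B0, f@B0}
  B1:  IN={e@B0, f@B0}  OUT={c@B1, e@B0, f@B0}
  B2:  IN={a@B4, b@B3, c@B1, d@B3, e@B0, e@B4, f@B0}  OUT={a@B4, b@B3, c@B1, d@B3, e@B0, e@B4, f@B0}
  B3:  IN={a@B4, b@B3, b@B5, c@B1, d@B3, d@B5, e@B0, e@B4, f@B0}  OUT={a@B4, b@B3, c@B1, d@B3, e@B0, e@B4, f@B0}
  B4:  IN={a@B4, b@B3, c@B1, d@B3, e@B0, e@B4, f@B0}  OUT={a@B4, b@B3, c@B1, d@B3, e@B4, f@B0}
  B5:  IN={a@B4, b@B3, c@B1, d@B3, e@B4, f@B0}  OUT={a@B4, b@B5, c@B1, d@B5, e@B4, f@B0}
  B6:  IN={a@B4, b@B5, c@B1, d@B5, e@B4, f@B0}  OUT={a@B4, b@B5, c@B1, d@B5, e@B4, f@B0}
  B7:  IN={a@B4, b@B5, c@B1, d@B5, e@B4, f@B0}  OUT={a@B4, b@B7, c@B1, d@B5, e@B4, f@B0}

Merge at B3: IN[B3] = OUT[B2] ⊔ OUT[B6] = {a@B4, b@B3, b@B5, c@B1, d@B3, d@B5, e@B0, e@B4, f@B0}
Applying B3's transfer function to that IN value gives OUT[B3] (row B3 above).

Answer: {a@B4, b@B3, c@B1, d@B3, e@B0, e@B4, f@B0}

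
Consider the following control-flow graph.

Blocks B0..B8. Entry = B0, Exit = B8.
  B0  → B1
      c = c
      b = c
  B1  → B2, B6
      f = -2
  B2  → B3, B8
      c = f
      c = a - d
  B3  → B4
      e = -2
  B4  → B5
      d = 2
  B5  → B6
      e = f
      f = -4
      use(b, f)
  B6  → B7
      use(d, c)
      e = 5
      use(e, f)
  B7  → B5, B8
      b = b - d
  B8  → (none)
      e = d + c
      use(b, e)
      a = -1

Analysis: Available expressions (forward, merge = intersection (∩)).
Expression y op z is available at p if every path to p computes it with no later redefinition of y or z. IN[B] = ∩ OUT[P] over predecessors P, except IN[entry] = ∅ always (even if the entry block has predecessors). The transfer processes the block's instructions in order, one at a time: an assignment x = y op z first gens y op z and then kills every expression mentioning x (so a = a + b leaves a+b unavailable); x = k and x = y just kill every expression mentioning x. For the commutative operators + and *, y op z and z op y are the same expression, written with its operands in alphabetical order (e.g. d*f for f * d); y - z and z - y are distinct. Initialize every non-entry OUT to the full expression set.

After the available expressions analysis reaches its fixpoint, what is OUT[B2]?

Per-block solution:
  B0:   IN={}   OUT={}
  B1:   IN={}   OUT={}
  B2:   IN={}   OUT={a-d}
  B3:   IN={a-d}   OUT={a-d}
  B4:   IN={a-d}   OUT={}
  B5:   IN={}   OUT={}
  B6:   IN={}   OUT={}
  B7:   IN={}   OUT={}
  B8:   IN={}   OUT={c+d}

Merge at B2: IN[B2] = OUT[B1] = {}
Applying B2's transfer function to that IN value gives OUT[B2] (row B2 above).

Answer: {a-d}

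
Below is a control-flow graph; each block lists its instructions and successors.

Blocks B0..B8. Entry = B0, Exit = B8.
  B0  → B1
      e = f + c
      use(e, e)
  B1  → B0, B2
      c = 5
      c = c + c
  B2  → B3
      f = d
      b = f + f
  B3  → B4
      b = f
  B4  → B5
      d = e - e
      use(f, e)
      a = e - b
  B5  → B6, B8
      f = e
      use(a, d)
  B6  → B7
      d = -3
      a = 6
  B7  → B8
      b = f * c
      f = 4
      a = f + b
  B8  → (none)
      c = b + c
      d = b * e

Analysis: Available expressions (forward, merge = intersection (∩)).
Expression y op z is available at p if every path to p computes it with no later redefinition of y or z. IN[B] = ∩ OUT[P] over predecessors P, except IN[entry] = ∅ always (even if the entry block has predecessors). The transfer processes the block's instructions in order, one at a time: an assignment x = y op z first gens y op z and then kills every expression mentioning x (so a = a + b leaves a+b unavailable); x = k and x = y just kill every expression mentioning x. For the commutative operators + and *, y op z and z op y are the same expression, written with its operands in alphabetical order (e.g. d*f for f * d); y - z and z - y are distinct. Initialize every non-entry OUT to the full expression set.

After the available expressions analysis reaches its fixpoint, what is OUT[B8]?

Answer: {b*e, e-e}

Working:
Per-block solution:
  B0: | IN={} | OUT={c+f}
  B1: | IN={c+f} | OUT={}
  B2: | IN={} | OUT={f+f}
  B3: | IN={f+f} | OUT={f+f}
  B4: | IN={f+f} | OUT={e-b, e-e, f+f}
  B5: | IN={e-b, e-e, f+f} | OUT={e-b, e-e}
  B6: | IN={e-b, e-e} | OUT={e-b, e-e}
  B7: | IN={e-b, e-e} | OUT={b+f, e-e}
  B8: | IN={e-e} | OUT={b*e, e-e}

Merge at B8: IN[B8] = OUT[B5] ∩ OUT[B7] = {e-e}
Applying B8's transfer function to that IN value gives OUT[B8] (row B8 above).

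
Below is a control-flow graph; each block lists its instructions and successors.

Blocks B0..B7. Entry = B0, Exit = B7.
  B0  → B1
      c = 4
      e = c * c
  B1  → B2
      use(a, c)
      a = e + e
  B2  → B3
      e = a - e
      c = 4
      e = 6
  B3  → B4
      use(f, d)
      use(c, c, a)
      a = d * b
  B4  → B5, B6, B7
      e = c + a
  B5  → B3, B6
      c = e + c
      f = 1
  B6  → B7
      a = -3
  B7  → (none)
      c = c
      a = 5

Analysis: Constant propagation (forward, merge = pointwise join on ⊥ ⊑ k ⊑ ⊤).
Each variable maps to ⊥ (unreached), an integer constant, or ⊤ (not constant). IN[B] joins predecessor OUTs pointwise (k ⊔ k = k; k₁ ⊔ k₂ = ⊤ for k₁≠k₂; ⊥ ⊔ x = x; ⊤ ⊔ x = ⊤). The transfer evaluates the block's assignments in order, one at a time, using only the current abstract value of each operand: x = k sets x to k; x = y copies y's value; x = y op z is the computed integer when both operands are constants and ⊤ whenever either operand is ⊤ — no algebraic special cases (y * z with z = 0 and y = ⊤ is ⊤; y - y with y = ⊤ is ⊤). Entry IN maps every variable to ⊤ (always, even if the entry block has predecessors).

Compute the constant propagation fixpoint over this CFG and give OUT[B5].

Answer: {a: ⊤, b: ⊤, c: ⊤, d: ⊤, e: ⊤, f: 1}

Working:
Per-block solution:
  B0:   IN=(all ⊤)   OUT={c:4, e:16; rest ⊤}
  B1:   IN={c:4, e:16; rest ⊤}   OUT={a:32, c:4, e:16; rest ⊤}
  B2:   IN={a:32, c:4, e:16; rest ⊤}   OUT={a:32, c:4, e:6; rest ⊤}
  B3:   IN=(all ⊤)   OUT=(all ⊤)
  B4:   IN=(all ⊤)   OUT=(all ⊤)
  B5:   IN=(all ⊤)   OUT={f:1; rest ⊤}
  B6:   IN=(all ⊤)   OUT={a:-3; rest ⊤}
  B7:   IN=(all ⊤)   OUT={a:5; rest ⊤}

Merge at B5: IN[B5] = OUT[B4] = {a: ⊤, b: ⊤, c: ⊤, d: ⊤, e: ⊤, f: ⊤}
Applying B5's transfer function to that IN value gives OUT[B5] (row B5 above).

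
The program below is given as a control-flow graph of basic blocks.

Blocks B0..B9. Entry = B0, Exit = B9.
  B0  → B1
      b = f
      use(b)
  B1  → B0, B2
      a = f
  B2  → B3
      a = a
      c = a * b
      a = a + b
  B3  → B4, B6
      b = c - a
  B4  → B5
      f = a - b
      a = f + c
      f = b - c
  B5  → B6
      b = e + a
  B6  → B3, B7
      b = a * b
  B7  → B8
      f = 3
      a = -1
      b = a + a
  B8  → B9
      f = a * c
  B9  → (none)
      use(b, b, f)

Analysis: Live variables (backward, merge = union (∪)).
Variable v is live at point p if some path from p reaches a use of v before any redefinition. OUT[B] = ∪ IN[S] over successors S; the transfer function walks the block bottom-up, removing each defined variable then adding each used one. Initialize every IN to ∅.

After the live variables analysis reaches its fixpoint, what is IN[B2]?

Fixpoint table:
  B0:  IN={e, f}  OUT={b, e, f}
  B1:  IN={b, e, f}  OUT={a, b, e, f}
  B2:  IN={a, b, e}  OUT={a, c, e}
  B3:  IN={a, c, e}  OUT={a, b, c, e}
  B4:  IN={a, b, c, e}  OUT={a, c, e}
  B5:  IN={a, c, e}  OUT={a, b, c, e}
  B6:  IN={a, b, c, e}  OUT={a, c, e}
  B7:  IN={c}  OUT={a, b, c}
  B8:  IN={a, b, c}  OUT={b, f}
  B9:  IN={b, f}  OUT={}

Merge at B2: OUT[B2] = IN[B3] = {a, c, e}
Applying B2's transfer function to that OUT value gives IN[B2] (row B2 above).

Answer: {a, b, e}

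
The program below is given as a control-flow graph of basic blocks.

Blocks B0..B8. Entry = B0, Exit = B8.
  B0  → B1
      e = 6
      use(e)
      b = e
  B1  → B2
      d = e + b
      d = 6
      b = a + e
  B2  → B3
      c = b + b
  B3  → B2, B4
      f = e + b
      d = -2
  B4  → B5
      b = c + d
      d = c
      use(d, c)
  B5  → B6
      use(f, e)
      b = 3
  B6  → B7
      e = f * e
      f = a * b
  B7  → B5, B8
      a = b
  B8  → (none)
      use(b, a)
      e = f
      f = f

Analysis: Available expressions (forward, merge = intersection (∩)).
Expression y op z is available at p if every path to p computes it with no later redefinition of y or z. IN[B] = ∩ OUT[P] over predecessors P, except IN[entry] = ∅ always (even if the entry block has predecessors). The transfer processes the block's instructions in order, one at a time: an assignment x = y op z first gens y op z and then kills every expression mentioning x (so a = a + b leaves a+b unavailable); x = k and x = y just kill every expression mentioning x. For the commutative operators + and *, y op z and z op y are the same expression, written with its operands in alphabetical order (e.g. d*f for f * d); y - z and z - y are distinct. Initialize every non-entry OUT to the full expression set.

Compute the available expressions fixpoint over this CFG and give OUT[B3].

Answer: {a+e, b+b, b+e}

Trace:
Converged values:
  B0: | IN={} | OUT={}
  B1: | IN={} | OUT={a+e}
  B2: | IN={a+e} | OUT={a+e, b+b}
  B3: | IN={a+e, b+b} | OUT={a+e, b+b, b+e}
  B4: | IN={a+e, b+b, b+e} | OUT={a+e}
  B5: | IN={} | OUT={}
  B6: | IN={} | OUT={a*b}
  B7: | IN={a*b} | OUT={}
  B8: | IN={} | OUT={}

Merge at B3: IN[B3] = OUT[B2] = {a+e, b+b}
Applying B3's transfer function to that IN value gives OUT[B3] (row B3 above).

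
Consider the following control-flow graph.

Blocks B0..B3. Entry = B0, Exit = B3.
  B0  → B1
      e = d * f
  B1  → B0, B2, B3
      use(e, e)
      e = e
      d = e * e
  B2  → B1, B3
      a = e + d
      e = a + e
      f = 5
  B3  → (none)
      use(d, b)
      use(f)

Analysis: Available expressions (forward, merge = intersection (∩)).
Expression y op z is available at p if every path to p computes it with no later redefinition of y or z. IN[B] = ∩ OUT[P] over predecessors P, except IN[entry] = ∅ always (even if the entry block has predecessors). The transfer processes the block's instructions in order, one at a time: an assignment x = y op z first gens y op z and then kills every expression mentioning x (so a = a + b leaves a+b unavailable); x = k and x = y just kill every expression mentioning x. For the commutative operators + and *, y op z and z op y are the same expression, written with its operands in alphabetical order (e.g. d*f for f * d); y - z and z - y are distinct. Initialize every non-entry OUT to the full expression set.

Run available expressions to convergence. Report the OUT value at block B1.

Per-block solution:
  B0:   IN={}   OUT={d*f}
  B1:   IN={}   OUT={e*e}
  B2:   IN={e*e}   OUT={}
  B3:   IN={}   OUT={}

Merge at B1: IN[B1] = OUT[B0] ∩ OUT[B2] = {}
Applying B1's transfer function to that IN value gives OUT[B1] (row B1 above).

Answer: {e*e}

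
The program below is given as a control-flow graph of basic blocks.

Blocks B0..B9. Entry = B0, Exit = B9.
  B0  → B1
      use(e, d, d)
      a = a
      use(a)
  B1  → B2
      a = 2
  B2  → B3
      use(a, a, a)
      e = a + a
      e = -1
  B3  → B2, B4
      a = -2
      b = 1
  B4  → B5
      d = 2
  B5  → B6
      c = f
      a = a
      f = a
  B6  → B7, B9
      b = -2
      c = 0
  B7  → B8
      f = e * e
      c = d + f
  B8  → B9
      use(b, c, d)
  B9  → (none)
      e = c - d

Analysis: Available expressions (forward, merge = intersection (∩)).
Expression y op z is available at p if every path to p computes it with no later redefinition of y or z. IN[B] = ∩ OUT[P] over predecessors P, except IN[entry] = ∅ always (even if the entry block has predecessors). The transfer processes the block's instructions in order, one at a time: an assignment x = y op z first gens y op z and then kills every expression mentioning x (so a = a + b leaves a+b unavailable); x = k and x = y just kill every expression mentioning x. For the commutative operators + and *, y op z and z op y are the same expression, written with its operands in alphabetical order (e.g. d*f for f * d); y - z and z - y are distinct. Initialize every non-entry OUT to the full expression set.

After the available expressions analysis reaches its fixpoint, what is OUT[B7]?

Answer: {d+f, e*e}

Derivation:
Per-block solution:
  B0: | IN={} | OUT={}
  B1: | IN={} | OUT={}
  B2: | IN={} | OUT={a+a}
  B3: | IN={a+a} | OUT={}
  B4: | IN={} | OUT={}
  B5: | IN={} | OUT={}
  B6: | IN={} | OUT={}
  B7: | IN={} | OUT={d+f, e*e}
  B8: | IN={d+f, e*e} | OUT={d+f, e*e}
  B9: | IN={} | OUT={c-d}

Merge at B7: IN[B7] = OUT[B6] = {}
Applying B7's transfer function to that IN value gives OUT[B7] (row B7 above).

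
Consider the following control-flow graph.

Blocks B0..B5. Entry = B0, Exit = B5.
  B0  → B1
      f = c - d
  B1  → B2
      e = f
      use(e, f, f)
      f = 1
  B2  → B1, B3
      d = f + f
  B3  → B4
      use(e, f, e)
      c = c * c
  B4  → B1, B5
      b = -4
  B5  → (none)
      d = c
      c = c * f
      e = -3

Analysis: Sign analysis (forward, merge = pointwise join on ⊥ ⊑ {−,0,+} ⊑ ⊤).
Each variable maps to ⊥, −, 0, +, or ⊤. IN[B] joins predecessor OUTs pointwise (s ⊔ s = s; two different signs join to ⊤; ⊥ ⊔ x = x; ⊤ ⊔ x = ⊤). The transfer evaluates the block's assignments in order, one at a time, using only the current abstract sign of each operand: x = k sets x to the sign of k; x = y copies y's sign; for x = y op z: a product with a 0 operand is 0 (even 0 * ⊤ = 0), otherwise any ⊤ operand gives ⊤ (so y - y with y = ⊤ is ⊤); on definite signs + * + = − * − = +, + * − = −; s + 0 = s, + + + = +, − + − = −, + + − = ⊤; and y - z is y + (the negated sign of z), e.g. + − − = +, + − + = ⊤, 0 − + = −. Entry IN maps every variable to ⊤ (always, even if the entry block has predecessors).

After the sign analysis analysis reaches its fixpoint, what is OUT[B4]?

Converged values:
  B0:   IN=(all ⊤)   OUT=(all ⊤)
  B1:   IN=(all ⊤)   OUT={f:+; rest ⊤}
  B2:   IN={f:+; rest ⊤}   OUT={d:+, f:+; rest ⊤}
  B3:   IN={d:+, f:+; rest ⊤}   OUT={d:+, f:+; rest ⊤}
  B4:   IN={d:+, f:+; rest ⊤}   OUT={b:-, d:+, f:+; rest ⊤}
  B5:   IN={b:-, d:+, f:+; rest ⊤}   OUT={b:-, e:-, f:+; rest ⊤}

Merge at B4: IN[B4] = OUT[B3] = {a: ⊤, b: ⊤, c: ⊤, d: +, e: ⊤, f: +}
Applying B4's transfer function to that IN value gives OUT[B4] (row B4 above).

Answer: {a: ⊤, b: -, c: ⊤, d: +, e: ⊤, f: +}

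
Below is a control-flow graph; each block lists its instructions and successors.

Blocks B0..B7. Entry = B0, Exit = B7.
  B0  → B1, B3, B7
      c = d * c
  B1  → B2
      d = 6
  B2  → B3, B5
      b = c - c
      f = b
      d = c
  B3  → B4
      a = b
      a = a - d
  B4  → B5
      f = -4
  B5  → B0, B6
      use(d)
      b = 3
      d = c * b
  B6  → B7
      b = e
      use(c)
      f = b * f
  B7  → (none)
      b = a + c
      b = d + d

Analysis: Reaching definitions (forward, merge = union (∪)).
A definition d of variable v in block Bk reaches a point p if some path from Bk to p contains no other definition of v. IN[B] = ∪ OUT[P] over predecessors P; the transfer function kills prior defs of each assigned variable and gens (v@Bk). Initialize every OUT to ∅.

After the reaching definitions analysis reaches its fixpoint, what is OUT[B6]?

Answer: {a@B3, b@B6, c@B0, d@B5, f@B6}

Working:
Per-block solution:
  B0:  IN={a@B3, b@B5, c@B0, d@B5, f@B2, f@B4}  OUT={a@B3, b@B5, c@B0, d@B5, f@B2, f@B4}
  B1:  IN={a@B3, b@B5, c@B0, d@B5, f@B2, f@B4}  OUT={a@B3, b@B5, c@B0, d@B1, f@B2, f@B4}
  B2:  IN={a@B3, b@B5, c@B0, d@B1, f@B2, f@B4}  OUT={a@B3, b@B2, c@B0, d@B2, f@B2}
  B3:  IN={a@B3, b@B2, b@B5, c@B0, d@B2, d@B5, f@B2, f@B4}  OUT={a@B3, b@B2, b@B5, c@B0, d@B2, d@B5, f@B2, f@B4}
  B4:  IN={a@B3, b@B2, b@B5, c@B0, d@B2, d@B5, f@B2, f@B4}  OUT={a@B3, b@B2, b@B5, c@B0, d@B2, d@B5, f@B4}
  B5:  IN={a@B3, b@B2, b@B5, c@B0, d@B2, d@B5, f@B2, f@B4}  OUT={a@B3, b@B5, c@B0, d@B5, f@B2, f@B4}
  B6:  IN={a@B3, b@B5, c@B0, d@B5, f@B2, f@B4}  OUT={a@B3, b@B6, c@B0, d@B5, f@B6}
  B7:  IN={a@B3, b@B5, b@B6, c@B0, d@B5, f@B2, f@B4, f@B6}  OUT={a@B3, b@B7, c@B0, d@B5, f@B2, f@B4, f@B6}

Merge at B6: IN[B6] = OUT[B5] = {a@B3, b@B5, c@B0, d@B5, f@B2, f@B4}
Applying B6's transfer function to that IN value gives OUT[B6] (row B6 above).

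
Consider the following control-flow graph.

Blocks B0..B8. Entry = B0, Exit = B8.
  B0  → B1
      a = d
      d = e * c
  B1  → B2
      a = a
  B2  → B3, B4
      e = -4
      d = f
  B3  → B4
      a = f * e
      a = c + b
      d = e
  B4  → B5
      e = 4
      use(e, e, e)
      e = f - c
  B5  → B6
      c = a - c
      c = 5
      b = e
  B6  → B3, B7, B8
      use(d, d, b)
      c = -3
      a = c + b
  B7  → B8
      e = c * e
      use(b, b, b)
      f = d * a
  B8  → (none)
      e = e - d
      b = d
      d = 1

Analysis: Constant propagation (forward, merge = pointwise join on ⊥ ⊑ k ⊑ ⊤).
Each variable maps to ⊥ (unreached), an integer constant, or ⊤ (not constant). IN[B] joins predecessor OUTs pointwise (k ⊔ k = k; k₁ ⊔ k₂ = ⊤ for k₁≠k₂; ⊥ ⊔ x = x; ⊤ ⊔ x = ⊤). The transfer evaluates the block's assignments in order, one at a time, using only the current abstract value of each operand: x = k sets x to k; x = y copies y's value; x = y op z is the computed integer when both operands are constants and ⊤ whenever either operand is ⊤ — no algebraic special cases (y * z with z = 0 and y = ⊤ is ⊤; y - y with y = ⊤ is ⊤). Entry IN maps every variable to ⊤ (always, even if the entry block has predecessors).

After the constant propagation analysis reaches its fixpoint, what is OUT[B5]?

Answer: {a: ⊤, b: ⊤, c: 5, d: ⊤, e: ⊤, f: ⊤}

Working:
Per-block solution:
  B0:  IN=(all ⊤)  OUT=(all ⊤)
  B1:  IN=(all ⊤)  OUT=(all ⊤)
  B2:  IN=(all ⊤)  OUT={e:-4; rest ⊤}
  B3:  IN=(all ⊤)  OUT=(all ⊤)
  B4:  IN=(all ⊤)  OUT=(all ⊤)
  B5:  IN=(all ⊤)  OUT={c:5; rest ⊤}
  B6:  IN={c:5; rest ⊤}  OUT={c:-3; rest ⊤}
  B7:  IN={c:-3; rest ⊤}  OUT={c:-3; rest ⊤}
  B8:  IN={c:-3; rest ⊤}  OUT={c:-3, d:1; rest ⊤}

Merge at B5: IN[B5] = OUT[B4] = {a: ⊤, b: ⊤, c: ⊤, d: ⊤, e: ⊤, f: ⊤}
Applying B5's transfer function to that IN value gives OUT[B5] (row B5 above).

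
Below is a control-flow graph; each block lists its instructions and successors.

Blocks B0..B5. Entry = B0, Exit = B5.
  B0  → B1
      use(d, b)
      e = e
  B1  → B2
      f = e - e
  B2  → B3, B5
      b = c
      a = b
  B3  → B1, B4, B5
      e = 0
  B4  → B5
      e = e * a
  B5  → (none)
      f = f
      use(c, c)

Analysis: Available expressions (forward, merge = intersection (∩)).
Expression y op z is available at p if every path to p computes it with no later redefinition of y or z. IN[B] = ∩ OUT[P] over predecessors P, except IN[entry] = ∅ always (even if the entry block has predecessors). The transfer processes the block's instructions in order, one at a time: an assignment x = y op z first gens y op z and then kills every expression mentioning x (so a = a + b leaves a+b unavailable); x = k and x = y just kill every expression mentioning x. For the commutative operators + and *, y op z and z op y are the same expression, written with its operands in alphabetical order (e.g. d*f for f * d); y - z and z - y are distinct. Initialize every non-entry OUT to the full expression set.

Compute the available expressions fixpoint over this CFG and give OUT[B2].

Answer: {e-e}

Trace:
Converged values:
  B0:  IN={}  OUT={}
  B1:  IN={}  OUT={e-e}
  B2:  IN={e-e}  OUT={e-e}
  B3:  IN={e-e}  OUT={}
  B4:  IN={}  OUT={}
  B5:  IN={}  OUT={}

Merge at B2: IN[B2] = OUT[B1] = {e-e}
Applying B2's transfer function to that IN value gives OUT[B2] (row B2 above).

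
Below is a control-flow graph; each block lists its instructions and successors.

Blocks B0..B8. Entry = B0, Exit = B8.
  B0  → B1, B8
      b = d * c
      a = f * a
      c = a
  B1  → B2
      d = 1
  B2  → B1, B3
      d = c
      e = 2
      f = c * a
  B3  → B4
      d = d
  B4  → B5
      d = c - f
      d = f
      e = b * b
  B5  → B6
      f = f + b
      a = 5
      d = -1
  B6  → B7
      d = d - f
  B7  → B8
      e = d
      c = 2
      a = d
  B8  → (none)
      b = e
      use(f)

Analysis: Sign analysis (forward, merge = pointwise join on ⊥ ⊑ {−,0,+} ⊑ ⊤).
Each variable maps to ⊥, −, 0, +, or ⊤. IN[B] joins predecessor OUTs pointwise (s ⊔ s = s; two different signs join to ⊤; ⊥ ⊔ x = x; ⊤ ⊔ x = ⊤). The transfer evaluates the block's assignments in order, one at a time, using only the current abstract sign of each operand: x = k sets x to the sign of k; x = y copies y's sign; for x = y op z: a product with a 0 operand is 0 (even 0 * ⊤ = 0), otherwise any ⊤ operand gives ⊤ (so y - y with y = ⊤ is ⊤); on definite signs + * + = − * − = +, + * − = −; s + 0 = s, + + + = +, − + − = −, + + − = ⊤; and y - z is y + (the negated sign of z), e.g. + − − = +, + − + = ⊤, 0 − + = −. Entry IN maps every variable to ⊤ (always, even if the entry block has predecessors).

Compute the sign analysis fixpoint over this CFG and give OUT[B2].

Answer: {a: ⊤, b: ⊤, c: ⊤, d: ⊤, e: +, f: ⊤}

Working:
Fixpoint table:
  B0:   IN=(all ⊤)   OUT=(all ⊤)
  B1:   IN=(all ⊤)   OUT={d:+; rest ⊤}
  B2:   IN={d:+; rest ⊤}   OUT={e:+; rest ⊤}
  B3:   IN={e:+; rest ⊤}   OUT={e:+; rest ⊤}
  B4:   IN={e:+; rest ⊤}   OUT=(all ⊤)
  B5:   IN=(all ⊤)   OUT={a:+, d:-; rest ⊤}
  B6:   IN={a:+, d:-; rest ⊤}   OUT={a:+; rest ⊤}
  B7:   IN={a:+; rest ⊤}   OUT={c:+; rest ⊤}
  B8:   IN=(all ⊤)   OUT=(all ⊤)

Merge at B2: IN[B2] = OUT[B1] = {a: ⊤, b: ⊤, c: ⊤, d: +, e: ⊤, f: ⊤}
Applying B2's transfer function to that IN value gives OUT[B2] (row B2 above).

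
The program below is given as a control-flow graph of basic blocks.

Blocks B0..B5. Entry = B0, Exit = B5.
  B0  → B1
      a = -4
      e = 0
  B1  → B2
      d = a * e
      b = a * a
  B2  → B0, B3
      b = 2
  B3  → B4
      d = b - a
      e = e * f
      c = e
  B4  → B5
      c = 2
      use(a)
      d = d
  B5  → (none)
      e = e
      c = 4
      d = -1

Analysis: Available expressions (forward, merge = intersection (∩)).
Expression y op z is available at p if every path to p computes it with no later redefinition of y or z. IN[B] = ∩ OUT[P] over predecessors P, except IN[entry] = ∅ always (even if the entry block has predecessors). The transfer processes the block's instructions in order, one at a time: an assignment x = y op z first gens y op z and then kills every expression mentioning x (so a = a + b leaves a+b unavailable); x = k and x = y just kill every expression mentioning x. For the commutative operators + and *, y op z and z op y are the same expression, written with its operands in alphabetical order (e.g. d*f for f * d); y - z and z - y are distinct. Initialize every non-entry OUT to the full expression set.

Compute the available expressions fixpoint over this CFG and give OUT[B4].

Answer: {a*a, b-a}

Trace:
Fixpoint table:
  B0:   IN={}   OUT={}
  B1:   IN={}   OUT={a*a, a*e}
  B2:   IN={a*a, a*e}   OUT={a*a, a*e}
  B3:   IN={a*a, a*e}   OUT={a*a, b-a}
  B4:   IN={a*a, b-a}   OUT={a*a, b-a}
  B5:   IN={a*a, b-a}   OUT={a*a, b-a}

Merge at B4: IN[B4] = OUT[B3] = {a*a, b-a}
Applying B4's transfer function to that IN value gives OUT[B4] (row B4 above).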